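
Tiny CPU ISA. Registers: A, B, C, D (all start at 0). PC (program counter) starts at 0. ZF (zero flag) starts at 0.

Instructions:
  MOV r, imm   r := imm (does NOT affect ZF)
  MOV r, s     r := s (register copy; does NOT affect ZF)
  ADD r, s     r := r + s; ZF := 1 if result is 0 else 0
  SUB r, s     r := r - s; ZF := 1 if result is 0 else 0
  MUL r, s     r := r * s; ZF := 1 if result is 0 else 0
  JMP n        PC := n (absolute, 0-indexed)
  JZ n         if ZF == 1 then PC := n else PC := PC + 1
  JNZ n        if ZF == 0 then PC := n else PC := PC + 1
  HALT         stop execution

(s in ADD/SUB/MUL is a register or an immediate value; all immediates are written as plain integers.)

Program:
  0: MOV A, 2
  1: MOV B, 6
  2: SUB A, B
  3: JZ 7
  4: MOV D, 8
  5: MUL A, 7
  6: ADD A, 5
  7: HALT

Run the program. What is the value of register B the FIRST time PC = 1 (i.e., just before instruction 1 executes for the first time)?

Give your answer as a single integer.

Step 1: PC=0 exec 'MOV A, 2'. After: A=2 B=0 C=0 D=0 ZF=0 PC=1
First time PC=1: B=0

0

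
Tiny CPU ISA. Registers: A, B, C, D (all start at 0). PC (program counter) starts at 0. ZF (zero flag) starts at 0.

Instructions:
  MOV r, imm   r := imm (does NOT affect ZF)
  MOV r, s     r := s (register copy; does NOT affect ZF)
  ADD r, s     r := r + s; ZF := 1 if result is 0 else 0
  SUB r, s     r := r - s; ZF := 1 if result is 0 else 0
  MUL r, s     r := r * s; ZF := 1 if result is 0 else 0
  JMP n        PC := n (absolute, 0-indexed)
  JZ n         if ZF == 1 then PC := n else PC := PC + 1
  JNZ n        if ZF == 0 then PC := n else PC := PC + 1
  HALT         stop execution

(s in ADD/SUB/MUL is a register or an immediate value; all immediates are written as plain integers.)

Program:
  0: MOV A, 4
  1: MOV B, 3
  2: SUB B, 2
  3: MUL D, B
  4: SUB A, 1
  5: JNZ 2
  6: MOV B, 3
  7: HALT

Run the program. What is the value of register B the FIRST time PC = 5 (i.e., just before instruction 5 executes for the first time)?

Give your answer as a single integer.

Step 1: PC=0 exec 'MOV A, 4'. After: A=4 B=0 C=0 D=0 ZF=0 PC=1
Step 2: PC=1 exec 'MOV B, 3'. After: A=4 B=3 C=0 D=0 ZF=0 PC=2
Step 3: PC=2 exec 'SUB B, 2'. After: A=4 B=1 C=0 D=0 ZF=0 PC=3
Step 4: PC=3 exec 'MUL D, B'. After: A=4 B=1 C=0 D=0 ZF=1 PC=4
Step 5: PC=4 exec 'SUB A, 1'. After: A=3 B=1 C=0 D=0 ZF=0 PC=5
First time PC=5: B=1

1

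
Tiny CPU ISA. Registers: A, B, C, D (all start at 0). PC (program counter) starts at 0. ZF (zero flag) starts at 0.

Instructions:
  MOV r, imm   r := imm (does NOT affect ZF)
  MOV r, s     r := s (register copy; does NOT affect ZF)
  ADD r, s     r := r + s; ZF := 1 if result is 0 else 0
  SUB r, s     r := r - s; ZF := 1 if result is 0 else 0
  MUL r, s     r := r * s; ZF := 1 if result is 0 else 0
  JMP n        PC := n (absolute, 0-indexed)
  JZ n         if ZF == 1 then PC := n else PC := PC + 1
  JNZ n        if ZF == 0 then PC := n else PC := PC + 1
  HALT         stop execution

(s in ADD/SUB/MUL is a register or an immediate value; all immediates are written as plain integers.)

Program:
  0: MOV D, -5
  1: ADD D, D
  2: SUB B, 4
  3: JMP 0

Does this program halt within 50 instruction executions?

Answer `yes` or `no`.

Answer: no

Derivation:
Step 1: PC=0 exec 'MOV D, -5'. After: A=0 B=0 C=0 D=-5 ZF=0 PC=1
Step 2: PC=1 exec 'ADD D, D'. After: A=0 B=0 C=0 D=-10 ZF=0 PC=2
Step 3: PC=2 exec 'SUB B, 4'. After: A=0 B=-4 C=0 D=-10 ZF=0 PC=3
Step 4: PC=3 exec 'JMP 0'. After: A=0 B=-4 C=0 D=-10 ZF=0 PC=0
Step 5: PC=0 exec 'MOV D, -5'. After: A=0 B=-4 C=0 D=-5 ZF=0 PC=1
Step 6: PC=1 exec 'ADD D, D'. After: A=0 B=-4 C=0 D=-10 ZF=0 PC=2
Step 7: PC=2 exec 'SUB B, 4'. After: A=0 B=-8 C=0 D=-10 ZF=0 PC=3
Step 8: PC=3 exec 'JMP 0'. After: A=0 B=-8 C=0 D=-10 ZF=0 PC=0
Step 9: PC=0 exec 'MOV D, -5'. After: A=0 B=-8 C=0 D=-5 ZF=0 PC=1
Step 10: PC=1 exec 'ADD D, D'. After: A=0 B=-8 C=0 D=-10 ZF=0 PC=2
Step 11: PC=2 exec 'SUB B, 4'. After: A=0 B=-12 C=0 D=-10 ZF=0 PC=3
Step 12: PC=3 exec 'JMP 0'. After: A=0 B=-12 C=0 D=-10 ZF=0 PC=0
Step 13: PC=0 exec 'MOV D, -5'. After: A=0 B=-12 C=0 D=-5 ZF=0 PC=1
Step 14: PC=1 exec 'ADD D, D'. After: A=0 B=-12 C=0 D=-10 ZF=0 PC=2
Step 15: PC=2 exec 'SUB B, 4'. After: A=0 B=-16 C=0 D=-10 ZF=0 PC=3
After 50 steps: not halted. PC revisits the same instructions with no path to HALT; will never halt.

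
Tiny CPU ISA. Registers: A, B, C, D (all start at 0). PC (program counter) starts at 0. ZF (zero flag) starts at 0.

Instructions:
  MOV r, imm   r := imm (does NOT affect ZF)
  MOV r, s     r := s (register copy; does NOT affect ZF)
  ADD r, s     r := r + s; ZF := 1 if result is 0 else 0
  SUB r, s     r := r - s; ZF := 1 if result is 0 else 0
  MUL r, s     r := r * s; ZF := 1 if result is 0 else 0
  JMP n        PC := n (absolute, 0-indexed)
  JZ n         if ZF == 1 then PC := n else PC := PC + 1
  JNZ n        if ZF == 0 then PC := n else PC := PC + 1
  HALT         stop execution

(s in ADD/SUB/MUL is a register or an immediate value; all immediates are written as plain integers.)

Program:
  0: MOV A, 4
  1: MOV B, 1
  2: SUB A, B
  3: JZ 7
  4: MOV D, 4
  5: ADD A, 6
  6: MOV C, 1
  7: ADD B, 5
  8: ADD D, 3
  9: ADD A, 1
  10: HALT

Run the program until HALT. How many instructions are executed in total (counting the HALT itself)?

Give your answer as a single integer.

Step 1: PC=0 exec 'MOV A, 4'. After: A=4 B=0 C=0 D=0 ZF=0 PC=1
Step 2: PC=1 exec 'MOV B, 1'. After: A=4 B=1 C=0 D=0 ZF=0 PC=2
Step 3: PC=2 exec 'SUB A, B'. After: A=3 B=1 C=0 D=0 ZF=0 PC=3
Step 4: PC=3 exec 'JZ 7'. After: A=3 B=1 C=0 D=0 ZF=0 PC=4
Step 5: PC=4 exec 'MOV D, 4'. After: A=3 B=1 C=0 D=4 ZF=0 PC=5
Step 6: PC=5 exec 'ADD A, 6'. After: A=9 B=1 C=0 D=4 ZF=0 PC=6
Step 7: PC=6 exec 'MOV C, 1'. After: A=9 B=1 C=1 D=4 ZF=0 PC=7
Step 8: PC=7 exec 'ADD B, 5'. After: A=9 B=6 C=1 D=4 ZF=0 PC=8
Step 9: PC=8 exec 'ADD D, 3'. After: A=9 B=6 C=1 D=7 ZF=0 PC=9
Step 10: PC=9 exec 'ADD A, 1'. After: A=10 B=6 C=1 D=7 ZF=0 PC=10
Step 11: PC=10 exec 'HALT'. After: A=10 B=6 C=1 D=7 ZF=0 PC=10 HALTED
Total instructions executed: 11

Answer: 11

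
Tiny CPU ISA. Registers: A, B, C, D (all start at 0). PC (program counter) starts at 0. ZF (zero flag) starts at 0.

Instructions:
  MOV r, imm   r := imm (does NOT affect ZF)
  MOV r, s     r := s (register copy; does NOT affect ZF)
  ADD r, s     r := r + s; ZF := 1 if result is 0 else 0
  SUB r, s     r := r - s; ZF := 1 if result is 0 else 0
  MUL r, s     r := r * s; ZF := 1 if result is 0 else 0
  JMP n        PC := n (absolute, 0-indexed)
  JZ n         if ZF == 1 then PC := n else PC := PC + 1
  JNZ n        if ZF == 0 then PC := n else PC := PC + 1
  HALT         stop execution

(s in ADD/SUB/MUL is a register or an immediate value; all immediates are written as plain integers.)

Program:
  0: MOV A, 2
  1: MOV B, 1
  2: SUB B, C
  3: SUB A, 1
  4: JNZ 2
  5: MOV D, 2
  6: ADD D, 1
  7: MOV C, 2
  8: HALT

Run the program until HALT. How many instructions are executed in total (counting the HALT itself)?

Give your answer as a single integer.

Answer: 12

Derivation:
Step 1: PC=0 exec 'MOV A, 2'. After: A=2 B=0 C=0 D=0 ZF=0 PC=1
Step 2: PC=1 exec 'MOV B, 1'. After: A=2 B=1 C=0 D=0 ZF=0 PC=2
Step 3: PC=2 exec 'SUB B, C'. After: A=2 B=1 C=0 D=0 ZF=0 PC=3
Step 4: PC=3 exec 'SUB A, 1'. After: A=1 B=1 C=0 D=0 ZF=0 PC=4
Step 5: PC=4 exec 'JNZ 2'. After: A=1 B=1 C=0 D=0 ZF=0 PC=2
Step 6: PC=2 exec 'SUB B, C'. After: A=1 B=1 C=0 D=0 ZF=0 PC=3
Step 7: PC=3 exec 'SUB A, 1'. After: A=0 B=1 C=0 D=0 ZF=1 PC=4
Step 8: PC=4 exec 'JNZ 2'. After: A=0 B=1 C=0 D=0 ZF=1 PC=5
Step 9: PC=5 exec 'MOV D, 2'. After: A=0 B=1 C=0 D=2 ZF=1 PC=6
Step 10: PC=6 exec 'ADD D, 1'. After: A=0 B=1 C=0 D=3 ZF=0 PC=7
Step 11: PC=7 exec 'MOV C, 2'. After: A=0 B=1 C=2 D=3 ZF=0 PC=8
Step 12: PC=8 exec 'HALT'. After: A=0 B=1 C=2 D=3 ZF=0 PC=8 HALTED
Total instructions executed: 12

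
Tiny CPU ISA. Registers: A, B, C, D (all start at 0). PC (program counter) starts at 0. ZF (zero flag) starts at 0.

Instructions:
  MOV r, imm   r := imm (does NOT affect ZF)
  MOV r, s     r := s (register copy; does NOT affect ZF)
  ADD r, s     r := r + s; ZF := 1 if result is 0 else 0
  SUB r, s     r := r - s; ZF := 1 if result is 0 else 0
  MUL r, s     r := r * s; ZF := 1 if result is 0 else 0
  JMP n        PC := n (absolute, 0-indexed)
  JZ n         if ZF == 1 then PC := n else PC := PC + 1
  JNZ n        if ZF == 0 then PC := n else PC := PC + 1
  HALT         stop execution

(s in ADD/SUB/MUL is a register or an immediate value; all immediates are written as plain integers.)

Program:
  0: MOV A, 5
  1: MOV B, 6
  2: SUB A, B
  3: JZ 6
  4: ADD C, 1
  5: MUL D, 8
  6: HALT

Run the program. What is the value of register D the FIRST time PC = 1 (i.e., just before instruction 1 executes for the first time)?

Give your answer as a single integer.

Step 1: PC=0 exec 'MOV A, 5'. After: A=5 B=0 C=0 D=0 ZF=0 PC=1
First time PC=1: D=0

0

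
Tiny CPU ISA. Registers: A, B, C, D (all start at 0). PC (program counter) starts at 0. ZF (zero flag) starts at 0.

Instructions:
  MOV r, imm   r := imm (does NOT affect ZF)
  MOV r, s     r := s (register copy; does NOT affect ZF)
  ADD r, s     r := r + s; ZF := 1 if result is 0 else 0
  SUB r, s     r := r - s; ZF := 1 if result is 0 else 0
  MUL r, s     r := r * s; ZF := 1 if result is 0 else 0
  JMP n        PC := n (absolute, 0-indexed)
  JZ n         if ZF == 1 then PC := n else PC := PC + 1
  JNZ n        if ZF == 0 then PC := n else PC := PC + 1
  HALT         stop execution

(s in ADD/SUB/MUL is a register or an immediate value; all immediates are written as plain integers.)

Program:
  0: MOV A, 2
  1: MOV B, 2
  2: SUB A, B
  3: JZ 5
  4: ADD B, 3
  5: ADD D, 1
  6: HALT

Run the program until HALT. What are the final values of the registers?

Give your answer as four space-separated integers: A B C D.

Step 1: PC=0 exec 'MOV A, 2'. After: A=2 B=0 C=0 D=0 ZF=0 PC=1
Step 2: PC=1 exec 'MOV B, 2'. After: A=2 B=2 C=0 D=0 ZF=0 PC=2
Step 3: PC=2 exec 'SUB A, B'. After: A=0 B=2 C=0 D=0 ZF=1 PC=3
Step 4: PC=3 exec 'JZ 5'. After: A=0 B=2 C=0 D=0 ZF=1 PC=5
Step 5: PC=5 exec 'ADD D, 1'. After: A=0 B=2 C=0 D=1 ZF=0 PC=6
Step 6: PC=6 exec 'HALT'. After: A=0 B=2 C=0 D=1 ZF=0 PC=6 HALTED

Answer: 0 2 0 1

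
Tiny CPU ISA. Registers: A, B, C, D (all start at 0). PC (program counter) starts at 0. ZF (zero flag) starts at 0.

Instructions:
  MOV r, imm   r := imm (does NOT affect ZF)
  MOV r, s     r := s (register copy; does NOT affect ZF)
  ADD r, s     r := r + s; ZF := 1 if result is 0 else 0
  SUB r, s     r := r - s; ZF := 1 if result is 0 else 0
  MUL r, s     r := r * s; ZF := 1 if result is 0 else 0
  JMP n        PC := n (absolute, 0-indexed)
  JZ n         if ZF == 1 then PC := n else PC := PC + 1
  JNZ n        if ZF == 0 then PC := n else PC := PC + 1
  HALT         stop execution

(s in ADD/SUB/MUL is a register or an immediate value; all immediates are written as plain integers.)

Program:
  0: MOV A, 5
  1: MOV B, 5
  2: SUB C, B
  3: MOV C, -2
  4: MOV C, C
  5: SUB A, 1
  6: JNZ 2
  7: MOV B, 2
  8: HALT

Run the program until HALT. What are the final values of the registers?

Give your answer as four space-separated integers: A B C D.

Answer: 0 2 -2 0

Derivation:
Step 1: PC=0 exec 'MOV A, 5'. After: A=5 B=0 C=0 D=0 ZF=0 PC=1
Step 2: PC=1 exec 'MOV B, 5'. After: A=5 B=5 C=0 D=0 ZF=0 PC=2
Step 3: PC=2 exec 'SUB C, B'. After: A=5 B=5 C=-5 D=0 ZF=0 PC=3
Step 4: PC=3 exec 'MOV C, -2'. After: A=5 B=5 C=-2 D=0 ZF=0 PC=4
Step 5: PC=4 exec 'MOV C, C'. After: A=5 B=5 C=-2 D=0 ZF=0 PC=5
Step 6: PC=5 exec 'SUB A, 1'. After: A=4 B=5 C=-2 D=0 ZF=0 PC=6
Step 7: PC=6 exec 'JNZ 2'. After: A=4 B=5 C=-2 D=0 ZF=0 PC=2
Step 8: PC=2 exec 'SUB C, B'. After: A=4 B=5 C=-7 D=0 ZF=0 PC=3
Step 9: PC=3 exec 'MOV C, -2'. After: A=4 B=5 C=-2 D=0 ZF=0 PC=4
Step 10: PC=4 exec 'MOV C, C'. After: A=4 B=5 C=-2 D=0 ZF=0 PC=5
Step 11: PC=5 exec 'SUB A, 1'. After: A=3 B=5 C=-2 D=0 ZF=0 PC=6
Step 12: PC=6 exec 'JNZ 2'. After: A=3 B=5 C=-2 D=0 ZF=0 PC=2
Step 13: PC=2 exec 'SUB C, B'. After: A=3 B=5 C=-7 D=0 ZF=0 PC=3
Step 14: PC=3 exec 'MOV C, -2'. After: A=3 B=5 C=-2 D=0 ZF=0 PC=4
Step 15: PC=4 exec 'MOV C, C'. After: A=3 B=5 C=-2 D=0 ZF=0 PC=5
Step 16: PC=5 exec 'SUB A, 1'. After: A=2 B=5 C=-2 D=0 ZF=0 PC=6
Step 17: PC=6 exec 'JNZ 2'. After: A=2 B=5 C=-2 D=0 ZF=0 PC=2
Step 18: PC=2 exec 'SUB C, B'. After: A=2 B=5 C=-7 D=0 ZF=0 PC=3
Step 19: PC=3 exec 'MOV C, -2'. After: A=2 B=5 C=-2 D=0 ZF=0 PC=4
Step 20: PC=4 exec 'MOV C, C'. After: A=2 B=5 C=-2 D=0 ZF=0 PC=5
Step 21: PC=5 exec 'SUB A, 1'. After: A=1 B=5 C=-2 D=0 ZF=0 PC=6
Step 22: PC=6 exec 'JNZ 2'. After: A=1 B=5 C=-2 D=0 ZF=0 PC=2
Step 23: PC=2 exec 'SUB C, B'. After: A=1 B=5 C=-7 D=0 ZF=0 PC=3
Step 24: PC=3 exec 'MOV C, -2'. After: A=1 B=5 C=-2 D=0 ZF=0 PC=4
Step 25: PC=4 exec 'MOV C, C'. After: A=1 B=5 C=-2 D=0 ZF=0 PC=5
Step 26: PC=5 exec 'SUB A, 1'. After: A=0 B=5 C=-2 D=0 ZF=1 PC=6
Step 27: PC=6 exec 'JNZ 2'. After: A=0 B=5 C=-2 D=0 ZF=1 PC=7
Step 28: PC=7 exec 'MOV B, 2'. After: A=0 B=2 C=-2 D=0 ZF=1 PC=8
Step 29: PC=8 exec 'HALT'. After: A=0 B=2 C=-2 D=0 ZF=1 PC=8 HALTED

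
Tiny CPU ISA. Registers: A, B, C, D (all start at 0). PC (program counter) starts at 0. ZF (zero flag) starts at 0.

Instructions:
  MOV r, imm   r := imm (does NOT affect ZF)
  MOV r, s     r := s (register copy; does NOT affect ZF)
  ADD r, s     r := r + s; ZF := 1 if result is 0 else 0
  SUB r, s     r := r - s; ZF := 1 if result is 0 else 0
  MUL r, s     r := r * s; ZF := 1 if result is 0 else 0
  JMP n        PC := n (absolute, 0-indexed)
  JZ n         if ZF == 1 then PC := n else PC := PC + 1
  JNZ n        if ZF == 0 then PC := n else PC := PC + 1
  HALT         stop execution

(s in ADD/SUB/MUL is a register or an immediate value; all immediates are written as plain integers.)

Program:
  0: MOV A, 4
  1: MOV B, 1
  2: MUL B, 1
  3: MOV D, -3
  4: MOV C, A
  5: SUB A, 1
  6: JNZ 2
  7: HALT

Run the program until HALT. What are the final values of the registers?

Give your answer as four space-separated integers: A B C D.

Step 1: PC=0 exec 'MOV A, 4'. After: A=4 B=0 C=0 D=0 ZF=0 PC=1
Step 2: PC=1 exec 'MOV B, 1'. After: A=4 B=1 C=0 D=0 ZF=0 PC=2
Step 3: PC=2 exec 'MUL B, 1'. After: A=4 B=1 C=0 D=0 ZF=0 PC=3
Step 4: PC=3 exec 'MOV D, -3'. After: A=4 B=1 C=0 D=-3 ZF=0 PC=4
Step 5: PC=4 exec 'MOV C, A'. After: A=4 B=1 C=4 D=-3 ZF=0 PC=5
Step 6: PC=5 exec 'SUB A, 1'. After: A=3 B=1 C=4 D=-3 ZF=0 PC=6
Step 7: PC=6 exec 'JNZ 2'. After: A=3 B=1 C=4 D=-3 ZF=0 PC=2
Step 8: PC=2 exec 'MUL B, 1'. After: A=3 B=1 C=4 D=-3 ZF=0 PC=3
Step 9: PC=3 exec 'MOV D, -3'. After: A=3 B=1 C=4 D=-3 ZF=0 PC=4
Step 10: PC=4 exec 'MOV C, A'. After: A=3 B=1 C=3 D=-3 ZF=0 PC=5
Step 11: PC=5 exec 'SUB A, 1'. After: A=2 B=1 C=3 D=-3 ZF=0 PC=6
Step 12: PC=6 exec 'JNZ 2'. After: A=2 B=1 C=3 D=-3 ZF=0 PC=2
Step 13: PC=2 exec 'MUL B, 1'. After: A=2 B=1 C=3 D=-3 ZF=0 PC=3
Step 14: PC=3 exec 'MOV D, -3'. After: A=2 B=1 C=3 D=-3 ZF=0 PC=4
Step 15: PC=4 exec 'MOV C, A'. After: A=2 B=1 C=2 D=-3 ZF=0 PC=5
Step 16: PC=5 exec 'SUB A, 1'. After: A=1 B=1 C=2 D=-3 ZF=0 PC=6
Step 17: PC=6 exec 'JNZ 2'. After: A=1 B=1 C=2 D=-3 ZF=0 PC=2
Step 18: PC=2 exec 'MUL B, 1'. After: A=1 B=1 C=2 D=-3 ZF=0 PC=3
Step 19: PC=3 exec 'MOV D, -3'. After: A=1 B=1 C=2 D=-3 ZF=0 PC=4
Step 20: PC=4 exec 'MOV C, A'. After: A=1 B=1 C=1 D=-3 ZF=0 PC=5
Step 21: PC=5 exec 'SUB A, 1'. After: A=0 B=1 C=1 D=-3 ZF=1 PC=6
Step 22: PC=6 exec 'JNZ 2'. After: A=0 B=1 C=1 D=-3 ZF=1 PC=7
Step 23: PC=7 exec 'HALT'. After: A=0 B=1 C=1 D=-3 ZF=1 PC=7 HALTED

Answer: 0 1 1 -3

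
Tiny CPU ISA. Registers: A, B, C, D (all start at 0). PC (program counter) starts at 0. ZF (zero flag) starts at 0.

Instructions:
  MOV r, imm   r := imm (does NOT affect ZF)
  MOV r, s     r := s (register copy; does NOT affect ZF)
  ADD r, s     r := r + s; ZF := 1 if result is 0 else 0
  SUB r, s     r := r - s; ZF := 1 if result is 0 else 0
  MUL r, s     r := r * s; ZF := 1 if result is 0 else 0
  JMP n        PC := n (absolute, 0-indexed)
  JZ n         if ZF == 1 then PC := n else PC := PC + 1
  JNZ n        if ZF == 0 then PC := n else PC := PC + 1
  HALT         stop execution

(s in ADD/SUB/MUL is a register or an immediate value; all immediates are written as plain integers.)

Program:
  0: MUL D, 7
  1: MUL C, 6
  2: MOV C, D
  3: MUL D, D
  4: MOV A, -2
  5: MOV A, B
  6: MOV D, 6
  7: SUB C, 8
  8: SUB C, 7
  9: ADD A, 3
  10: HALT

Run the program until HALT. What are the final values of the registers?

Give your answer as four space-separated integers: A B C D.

Answer: 3 0 -15 6

Derivation:
Step 1: PC=0 exec 'MUL D, 7'. After: A=0 B=0 C=0 D=0 ZF=1 PC=1
Step 2: PC=1 exec 'MUL C, 6'. After: A=0 B=0 C=0 D=0 ZF=1 PC=2
Step 3: PC=2 exec 'MOV C, D'. After: A=0 B=0 C=0 D=0 ZF=1 PC=3
Step 4: PC=3 exec 'MUL D, D'. After: A=0 B=0 C=0 D=0 ZF=1 PC=4
Step 5: PC=4 exec 'MOV A, -2'. After: A=-2 B=0 C=0 D=0 ZF=1 PC=5
Step 6: PC=5 exec 'MOV A, B'. After: A=0 B=0 C=0 D=0 ZF=1 PC=6
Step 7: PC=6 exec 'MOV D, 6'. After: A=0 B=0 C=0 D=6 ZF=1 PC=7
Step 8: PC=7 exec 'SUB C, 8'. After: A=0 B=0 C=-8 D=6 ZF=0 PC=8
Step 9: PC=8 exec 'SUB C, 7'. After: A=0 B=0 C=-15 D=6 ZF=0 PC=9
Step 10: PC=9 exec 'ADD A, 3'. After: A=3 B=0 C=-15 D=6 ZF=0 PC=10
Step 11: PC=10 exec 'HALT'. After: A=3 B=0 C=-15 D=6 ZF=0 PC=10 HALTED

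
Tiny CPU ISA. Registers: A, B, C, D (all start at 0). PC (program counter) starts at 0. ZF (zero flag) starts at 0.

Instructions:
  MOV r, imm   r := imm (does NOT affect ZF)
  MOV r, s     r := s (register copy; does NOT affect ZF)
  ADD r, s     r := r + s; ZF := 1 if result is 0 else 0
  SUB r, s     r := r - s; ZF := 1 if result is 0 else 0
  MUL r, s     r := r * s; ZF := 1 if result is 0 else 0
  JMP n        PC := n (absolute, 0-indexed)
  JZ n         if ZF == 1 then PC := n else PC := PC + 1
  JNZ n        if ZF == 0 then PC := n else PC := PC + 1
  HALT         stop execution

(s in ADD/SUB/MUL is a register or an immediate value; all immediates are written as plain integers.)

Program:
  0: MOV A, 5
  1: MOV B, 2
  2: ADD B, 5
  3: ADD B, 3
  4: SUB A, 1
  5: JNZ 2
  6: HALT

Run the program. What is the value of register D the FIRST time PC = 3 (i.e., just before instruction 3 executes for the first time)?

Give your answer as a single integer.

Step 1: PC=0 exec 'MOV A, 5'. After: A=5 B=0 C=0 D=0 ZF=0 PC=1
Step 2: PC=1 exec 'MOV B, 2'. After: A=5 B=2 C=0 D=0 ZF=0 PC=2
Step 3: PC=2 exec 'ADD B, 5'. After: A=5 B=7 C=0 D=0 ZF=0 PC=3
First time PC=3: D=0

0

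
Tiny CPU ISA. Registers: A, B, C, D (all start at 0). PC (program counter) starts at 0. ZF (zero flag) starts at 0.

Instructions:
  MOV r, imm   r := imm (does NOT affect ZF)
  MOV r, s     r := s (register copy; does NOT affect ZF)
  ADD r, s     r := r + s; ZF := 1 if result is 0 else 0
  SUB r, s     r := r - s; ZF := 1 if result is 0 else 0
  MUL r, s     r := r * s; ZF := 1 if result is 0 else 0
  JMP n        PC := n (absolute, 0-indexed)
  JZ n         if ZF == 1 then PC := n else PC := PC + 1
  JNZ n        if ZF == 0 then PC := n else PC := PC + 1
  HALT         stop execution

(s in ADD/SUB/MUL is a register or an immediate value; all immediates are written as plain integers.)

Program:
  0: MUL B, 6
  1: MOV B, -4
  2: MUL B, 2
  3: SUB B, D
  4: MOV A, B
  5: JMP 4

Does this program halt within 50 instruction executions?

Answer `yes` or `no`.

Answer: no

Derivation:
Step 1: PC=0 exec 'MUL B, 6'. After: A=0 B=0 C=0 D=0 ZF=1 PC=1
Step 2: PC=1 exec 'MOV B, -4'. After: A=0 B=-4 C=0 D=0 ZF=1 PC=2
Step 3: PC=2 exec 'MUL B, 2'. After: A=0 B=-8 C=0 D=0 ZF=0 PC=3
Step 4: PC=3 exec 'SUB B, D'. After: A=0 B=-8 C=0 D=0 ZF=0 PC=4
Step 5: PC=4 exec 'MOV A, B'. After: A=-8 B=-8 C=0 D=0 ZF=0 PC=5
Step 6: PC=5 exec 'JMP 4'. After: A=-8 B=-8 C=0 D=0 ZF=0 PC=4
Step 7: PC=4 exec 'MOV A, B'. After: A=-8 B=-8 C=0 D=0 ZF=0 PC=5
State after step 7 equals state after step 5: the program is in a cycle of length 2 and will never halt.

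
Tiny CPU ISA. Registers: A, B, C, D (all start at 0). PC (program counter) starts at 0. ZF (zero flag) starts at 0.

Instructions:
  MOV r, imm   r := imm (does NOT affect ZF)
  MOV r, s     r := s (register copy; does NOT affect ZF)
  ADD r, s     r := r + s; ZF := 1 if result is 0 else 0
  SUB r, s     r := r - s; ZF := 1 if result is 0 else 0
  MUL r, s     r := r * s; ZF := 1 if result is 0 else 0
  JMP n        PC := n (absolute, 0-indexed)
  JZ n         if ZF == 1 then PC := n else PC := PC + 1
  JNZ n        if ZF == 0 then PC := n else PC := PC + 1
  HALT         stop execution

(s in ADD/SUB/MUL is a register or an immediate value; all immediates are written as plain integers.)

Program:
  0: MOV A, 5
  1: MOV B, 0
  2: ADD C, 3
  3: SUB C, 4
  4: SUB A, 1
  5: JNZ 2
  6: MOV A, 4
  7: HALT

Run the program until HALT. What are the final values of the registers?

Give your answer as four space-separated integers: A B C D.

Answer: 4 0 -5 0

Derivation:
Step 1: PC=0 exec 'MOV A, 5'. After: A=5 B=0 C=0 D=0 ZF=0 PC=1
Step 2: PC=1 exec 'MOV B, 0'. After: A=5 B=0 C=0 D=0 ZF=0 PC=2
Step 3: PC=2 exec 'ADD C, 3'. After: A=5 B=0 C=3 D=0 ZF=0 PC=3
Step 4: PC=3 exec 'SUB C, 4'. After: A=5 B=0 C=-1 D=0 ZF=0 PC=4
Step 5: PC=4 exec 'SUB A, 1'. After: A=4 B=0 C=-1 D=0 ZF=0 PC=5
Step 6: PC=5 exec 'JNZ 2'. After: A=4 B=0 C=-1 D=0 ZF=0 PC=2
Step 7: PC=2 exec 'ADD C, 3'. After: A=4 B=0 C=2 D=0 ZF=0 PC=3
Step 8: PC=3 exec 'SUB C, 4'. After: A=4 B=0 C=-2 D=0 ZF=0 PC=4
Step 9: PC=4 exec 'SUB A, 1'. After: A=3 B=0 C=-2 D=0 ZF=0 PC=5
Step 10: PC=5 exec 'JNZ 2'. After: A=3 B=0 C=-2 D=0 ZF=0 PC=2
Step 11: PC=2 exec 'ADD C, 3'. After: A=3 B=0 C=1 D=0 ZF=0 PC=3
Step 12: PC=3 exec 'SUB C, 4'. After: A=3 B=0 C=-3 D=0 ZF=0 PC=4
Step 13: PC=4 exec 'SUB A, 1'. After: A=2 B=0 C=-3 D=0 ZF=0 PC=5
Step 14: PC=5 exec 'JNZ 2'. After: A=2 B=0 C=-3 D=0 ZF=0 PC=2
Step 15: PC=2 exec 'ADD C, 3'. After: A=2 B=0 C=0 D=0 ZF=1 PC=3
Step 16: PC=3 exec 'SUB C, 4'. After: A=2 B=0 C=-4 D=0 ZF=0 PC=4
Step 17: PC=4 exec 'SUB A, 1'. After: A=1 B=0 C=-4 D=0 ZF=0 PC=5
Step 18: PC=5 exec 'JNZ 2'. After: A=1 B=0 C=-4 D=0 ZF=0 PC=2
Step 19: PC=2 exec 'ADD C, 3'. After: A=1 B=0 C=-1 D=0 ZF=0 PC=3
Step 20: PC=3 exec 'SUB C, 4'. After: A=1 B=0 C=-5 D=0 ZF=0 PC=4
Step 21: PC=4 exec 'SUB A, 1'. After: A=0 B=0 C=-5 D=0 ZF=1 PC=5
Step 22: PC=5 exec 'JNZ 2'. After: A=0 B=0 C=-5 D=0 ZF=1 PC=6
Step 23: PC=6 exec 'MOV A, 4'. After: A=4 B=0 C=-5 D=0 ZF=1 PC=7
Step 24: PC=7 exec 'HALT'. After: A=4 B=0 C=-5 D=0 ZF=1 PC=7 HALTED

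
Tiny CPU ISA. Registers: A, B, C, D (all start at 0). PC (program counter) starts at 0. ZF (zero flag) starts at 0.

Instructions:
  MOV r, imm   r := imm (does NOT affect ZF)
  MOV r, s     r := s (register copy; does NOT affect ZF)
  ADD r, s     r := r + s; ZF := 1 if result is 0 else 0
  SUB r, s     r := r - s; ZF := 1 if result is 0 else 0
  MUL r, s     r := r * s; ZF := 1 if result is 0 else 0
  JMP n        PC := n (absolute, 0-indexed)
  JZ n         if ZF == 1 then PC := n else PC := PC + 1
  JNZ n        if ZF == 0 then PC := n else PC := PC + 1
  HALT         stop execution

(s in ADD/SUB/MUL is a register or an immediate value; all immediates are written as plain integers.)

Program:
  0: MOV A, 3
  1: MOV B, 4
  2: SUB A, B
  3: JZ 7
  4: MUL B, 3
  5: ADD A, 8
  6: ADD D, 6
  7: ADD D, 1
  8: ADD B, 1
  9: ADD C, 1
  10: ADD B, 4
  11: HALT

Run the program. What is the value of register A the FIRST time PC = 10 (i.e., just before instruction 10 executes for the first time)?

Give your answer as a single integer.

Step 1: PC=0 exec 'MOV A, 3'. After: A=3 B=0 C=0 D=0 ZF=0 PC=1
Step 2: PC=1 exec 'MOV B, 4'. After: A=3 B=4 C=0 D=0 ZF=0 PC=2
Step 3: PC=2 exec 'SUB A, B'. After: A=-1 B=4 C=0 D=0 ZF=0 PC=3
Step 4: PC=3 exec 'JZ 7'. After: A=-1 B=4 C=0 D=0 ZF=0 PC=4
Step 5: PC=4 exec 'MUL B, 3'. After: A=-1 B=12 C=0 D=0 ZF=0 PC=5
Step 6: PC=5 exec 'ADD A, 8'. After: A=7 B=12 C=0 D=0 ZF=0 PC=6
Step 7: PC=6 exec 'ADD D, 6'. After: A=7 B=12 C=0 D=6 ZF=0 PC=7
Step 8: PC=7 exec 'ADD D, 1'. After: A=7 B=12 C=0 D=7 ZF=0 PC=8
Step 9: PC=8 exec 'ADD B, 1'. After: A=7 B=13 C=0 D=7 ZF=0 PC=9
Step 10: PC=9 exec 'ADD C, 1'. After: A=7 B=13 C=1 D=7 ZF=0 PC=10
First time PC=10: A=7

7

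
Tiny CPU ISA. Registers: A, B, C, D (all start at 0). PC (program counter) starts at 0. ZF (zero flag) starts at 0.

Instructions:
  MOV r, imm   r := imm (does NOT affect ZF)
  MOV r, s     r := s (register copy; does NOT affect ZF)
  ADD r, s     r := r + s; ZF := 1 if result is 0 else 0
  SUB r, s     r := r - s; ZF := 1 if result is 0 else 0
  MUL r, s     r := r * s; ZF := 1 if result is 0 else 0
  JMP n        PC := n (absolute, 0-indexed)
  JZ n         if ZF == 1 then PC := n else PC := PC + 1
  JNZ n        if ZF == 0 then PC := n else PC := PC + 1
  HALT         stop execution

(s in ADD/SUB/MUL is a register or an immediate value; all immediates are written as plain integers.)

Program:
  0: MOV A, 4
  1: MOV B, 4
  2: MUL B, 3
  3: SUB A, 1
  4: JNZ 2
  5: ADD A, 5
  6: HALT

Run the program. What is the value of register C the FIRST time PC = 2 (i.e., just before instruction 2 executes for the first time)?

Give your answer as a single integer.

Step 1: PC=0 exec 'MOV A, 4'. After: A=4 B=0 C=0 D=0 ZF=0 PC=1
Step 2: PC=1 exec 'MOV B, 4'. After: A=4 B=4 C=0 D=0 ZF=0 PC=2
First time PC=2: C=0

0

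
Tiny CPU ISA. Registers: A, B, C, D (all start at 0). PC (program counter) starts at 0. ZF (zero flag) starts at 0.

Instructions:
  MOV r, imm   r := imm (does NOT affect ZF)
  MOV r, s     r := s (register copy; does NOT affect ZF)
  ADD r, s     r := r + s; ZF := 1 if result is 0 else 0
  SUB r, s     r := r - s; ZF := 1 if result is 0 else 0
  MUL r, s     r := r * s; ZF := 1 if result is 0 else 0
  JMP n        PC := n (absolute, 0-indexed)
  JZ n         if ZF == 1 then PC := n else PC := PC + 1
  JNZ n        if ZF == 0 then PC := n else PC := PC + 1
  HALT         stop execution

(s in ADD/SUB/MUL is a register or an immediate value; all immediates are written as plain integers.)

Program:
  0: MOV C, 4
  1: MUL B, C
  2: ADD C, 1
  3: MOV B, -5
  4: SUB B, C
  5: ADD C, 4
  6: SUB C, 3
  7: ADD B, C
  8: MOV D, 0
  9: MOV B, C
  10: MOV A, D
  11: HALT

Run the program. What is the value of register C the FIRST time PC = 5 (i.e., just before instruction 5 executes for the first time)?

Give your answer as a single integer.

Step 1: PC=0 exec 'MOV C, 4'. After: A=0 B=0 C=4 D=0 ZF=0 PC=1
Step 2: PC=1 exec 'MUL B, C'. After: A=0 B=0 C=4 D=0 ZF=1 PC=2
Step 3: PC=2 exec 'ADD C, 1'. After: A=0 B=0 C=5 D=0 ZF=0 PC=3
Step 4: PC=3 exec 'MOV B, -5'. After: A=0 B=-5 C=5 D=0 ZF=0 PC=4
Step 5: PC=4 exec 'SUB B, C'. After: A=0 B=-10 C=5 D=0 ZF=0 PC=5
First time PC=5: C=5

5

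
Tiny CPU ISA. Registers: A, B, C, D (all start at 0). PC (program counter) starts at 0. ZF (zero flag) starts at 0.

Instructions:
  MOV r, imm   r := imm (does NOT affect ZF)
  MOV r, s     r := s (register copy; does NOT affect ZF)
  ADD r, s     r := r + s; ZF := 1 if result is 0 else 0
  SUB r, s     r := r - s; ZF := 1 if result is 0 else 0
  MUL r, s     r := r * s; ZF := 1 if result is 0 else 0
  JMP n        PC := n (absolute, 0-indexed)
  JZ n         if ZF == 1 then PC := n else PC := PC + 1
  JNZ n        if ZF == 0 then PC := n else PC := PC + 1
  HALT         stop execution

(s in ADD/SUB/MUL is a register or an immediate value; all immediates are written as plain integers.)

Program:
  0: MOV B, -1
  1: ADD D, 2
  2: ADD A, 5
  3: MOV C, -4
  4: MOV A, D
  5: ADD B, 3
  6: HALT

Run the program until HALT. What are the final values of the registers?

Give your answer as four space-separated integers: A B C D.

Answer: 2 2 -4 2

Derivation:
Step 1: PC=0 exec 'MOV B, -1'. After: A=0 B=-1 C=0 D=0 ZF=0 PC=1
Step 2: PC=1 exec 'ADD D, 2'. After: A=0 B=-1 C=0 D=2 ZF=0 PC=2
Step 3: PC=2 exec 'ADD A, 5'. After: A=5 B=-1 C=0 D=2 ZF=0 PC=3
Step 4: PC=3 exec 'MOV C, -4'. After: A=5 B=-1 C=-4 D=2 ZF=0 PC=4
Step 5: PC=4 exec 'MOV A, D'. After: A=2 B=-1 C=-4 D=2 ZF=0 PC=5
Step 6: PC=5 exec 'ADD B, 3'. After: A=2 B=2 C=-4 D=2 ZF=0 PC=6
Step 7: PC=6 exec 'HALT'. After: A=2 B=2 C=-4 D=2 ZF=0 PC=6 HALTED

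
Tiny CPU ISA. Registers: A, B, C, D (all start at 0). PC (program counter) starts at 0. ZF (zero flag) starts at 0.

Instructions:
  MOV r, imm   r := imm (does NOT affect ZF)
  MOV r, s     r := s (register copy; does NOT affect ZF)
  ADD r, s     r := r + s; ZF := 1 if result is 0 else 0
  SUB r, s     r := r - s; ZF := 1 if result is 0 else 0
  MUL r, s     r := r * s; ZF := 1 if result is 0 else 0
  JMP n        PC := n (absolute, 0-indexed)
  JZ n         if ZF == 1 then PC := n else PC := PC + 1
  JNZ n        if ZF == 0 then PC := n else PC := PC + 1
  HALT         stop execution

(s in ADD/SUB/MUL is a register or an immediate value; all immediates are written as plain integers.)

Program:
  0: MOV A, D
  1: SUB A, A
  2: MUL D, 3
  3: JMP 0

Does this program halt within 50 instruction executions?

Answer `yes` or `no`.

Step 1: PC=0 exec 'MOV A, D'. After: A=0 B=0 C=0 D=0 ZF=0 PC=1
Step 2: PC=1 exec 'SUB A, A'. After: A=0 B=0 C=0 D=0 ZF=1 PC=2
Step 3: PC=2 exec 'MUL D, 3'. After: A=0 B=0 C=0 D=0 ZF=1 PC=3
Step 4: PC=3 exec 'JMP 0'. After: A=0 B=0 C=0 D=0 ZF=1 PC=0
Step 5: PC=0 exec 'MOV A, D'. After: A=0 B=0 C=0 D=0 ZF=1 PC=1
Step 6: PC=1 exec 'SUB A, A'. After: A=0 B=0 C=0 D=0 ZF=1 PC=2
State after step 6 equals state after step 2: the program is in a cycle of length 4 and will never halt.

Answer: no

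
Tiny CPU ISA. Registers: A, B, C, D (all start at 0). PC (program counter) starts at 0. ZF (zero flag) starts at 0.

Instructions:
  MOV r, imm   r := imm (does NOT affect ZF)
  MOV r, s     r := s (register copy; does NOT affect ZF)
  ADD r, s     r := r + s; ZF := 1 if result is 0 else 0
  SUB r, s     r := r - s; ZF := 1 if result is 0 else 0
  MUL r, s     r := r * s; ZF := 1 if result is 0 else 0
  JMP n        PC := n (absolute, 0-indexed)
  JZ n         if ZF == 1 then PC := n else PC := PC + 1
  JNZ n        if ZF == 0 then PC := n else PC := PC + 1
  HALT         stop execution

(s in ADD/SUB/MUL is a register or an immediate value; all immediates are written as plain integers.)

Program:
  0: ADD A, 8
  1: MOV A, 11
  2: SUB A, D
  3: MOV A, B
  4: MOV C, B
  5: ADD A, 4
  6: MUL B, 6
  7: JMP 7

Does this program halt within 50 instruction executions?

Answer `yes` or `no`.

Step 1: PC=0 exec 'ADD A, 8'. After: A=8 B=0 C=0 D=0 ZF=0 PC=1
Step 2: PC=1 exec 'MOV A, 11'. After: A=11 B=0 C=0 D=0 ZF=0 PC=2
Step 3: PC=2 exec 'SUB A, D'. After: A=11 B=0 C=0 D=0 ZF=0 PC=3
Step 4: PC=3 exec 'MOV A, B'. After: A=0 B=0 C=0 D=0 ZF=0 PC=4
Step 5: PC=4 exec 'MOV C, B'. After: A=0 B=0 C=0 D=0 ZF=0 PC=5
Step 6: PC=5 exec 'ADD A, 4'. After: A=4 B=0 C=0 D=0 ZF=0 PC=6
Step 7: PC=6 exec 'MUL B, 6'. After: A=4 B=0 C=0 D=0 ZF=1 PC=7
Step 8: PC=7 exec 'JMP 7'. After: A=4 B=0 C=0 D=0 ZF=1 PC=7
State after step 8 equals state after step 7: the program is in a cycle of length 1 and will never halt.

Answer: no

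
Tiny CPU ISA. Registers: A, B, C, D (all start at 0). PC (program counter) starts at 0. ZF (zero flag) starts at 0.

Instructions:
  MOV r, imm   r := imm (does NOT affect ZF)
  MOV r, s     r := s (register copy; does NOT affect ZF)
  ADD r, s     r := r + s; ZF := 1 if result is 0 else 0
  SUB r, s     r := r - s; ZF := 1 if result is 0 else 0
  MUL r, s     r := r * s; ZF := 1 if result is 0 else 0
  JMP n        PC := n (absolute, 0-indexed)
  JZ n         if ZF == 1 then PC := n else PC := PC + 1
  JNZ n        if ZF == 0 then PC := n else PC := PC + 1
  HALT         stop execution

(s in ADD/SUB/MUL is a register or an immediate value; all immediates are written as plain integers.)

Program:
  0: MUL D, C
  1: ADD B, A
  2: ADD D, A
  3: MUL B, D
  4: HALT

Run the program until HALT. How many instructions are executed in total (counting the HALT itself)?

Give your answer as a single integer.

Answer: 5

Derivation:
Step 1: PC=0 exec 'MUL D, C'. After: A=0 B=0 C=0 D=0 ZF=1 PC=1
Step 2: PC=1 exec 'ADD B, A'. After: A=0 B=0 C=0 D=0 ZF=1 PC=2
Step 3: PC=2 exec 'ADD D, A'. After: A=0 B=0 C=0 D=0 ZF=1 PC=3
Step 4: PC=3 exec 'MUL B, D'. After: A=0 B=0 C=0 D=0 ZF=1 PC=4
Step 5: PC=4 exec 'HALT'. After: A=0 B=0 C=0 D=0 ZF=1 PC=4 HALTED
Total instructions executed: 5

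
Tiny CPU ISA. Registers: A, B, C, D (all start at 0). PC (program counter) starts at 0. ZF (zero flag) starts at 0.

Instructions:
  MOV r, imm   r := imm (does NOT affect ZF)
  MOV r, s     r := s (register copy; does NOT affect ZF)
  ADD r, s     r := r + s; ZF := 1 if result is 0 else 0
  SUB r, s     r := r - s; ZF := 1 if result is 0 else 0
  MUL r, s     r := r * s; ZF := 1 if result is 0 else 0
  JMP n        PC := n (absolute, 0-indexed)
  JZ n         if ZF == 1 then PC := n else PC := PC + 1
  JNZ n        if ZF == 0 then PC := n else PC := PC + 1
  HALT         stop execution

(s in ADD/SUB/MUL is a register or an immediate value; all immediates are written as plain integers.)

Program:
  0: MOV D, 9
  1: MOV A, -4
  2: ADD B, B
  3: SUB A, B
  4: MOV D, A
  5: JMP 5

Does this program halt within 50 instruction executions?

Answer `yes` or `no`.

Answer: no

Derivation:
Step 1: PC=0 exec 'MOV D, 9'. After: A=0 B=0 C=0 D=9 ZF=0 PC=1
Step 2: PC=1 exec 'MOV A, -4'. After: A=-4 B=0 C=0 D=9 ZF=0 PC=2
Step 3: PC=2 exec 'ADD B, B'. After: A=-4 B=0 C=0 D=9 ZF=1 PC=3
Step 4: PC=3 exec 'SUB A, B'. After: A=-4 B=0 C=0 D=9 ZF=0 PC=4
Step 5: PC=4 exec 'MOV D, A'. After: A=-4 B=0 C=0 D=-4 ZF=0 PC=5
Step 6: PC=5 exec 'JMP 5'. After: A=-4 B=0 C=0 D=-4 ZF=0 PC=5
State after step 6 equals state after step 5: the program is in a cycle of length 1 and will never halt.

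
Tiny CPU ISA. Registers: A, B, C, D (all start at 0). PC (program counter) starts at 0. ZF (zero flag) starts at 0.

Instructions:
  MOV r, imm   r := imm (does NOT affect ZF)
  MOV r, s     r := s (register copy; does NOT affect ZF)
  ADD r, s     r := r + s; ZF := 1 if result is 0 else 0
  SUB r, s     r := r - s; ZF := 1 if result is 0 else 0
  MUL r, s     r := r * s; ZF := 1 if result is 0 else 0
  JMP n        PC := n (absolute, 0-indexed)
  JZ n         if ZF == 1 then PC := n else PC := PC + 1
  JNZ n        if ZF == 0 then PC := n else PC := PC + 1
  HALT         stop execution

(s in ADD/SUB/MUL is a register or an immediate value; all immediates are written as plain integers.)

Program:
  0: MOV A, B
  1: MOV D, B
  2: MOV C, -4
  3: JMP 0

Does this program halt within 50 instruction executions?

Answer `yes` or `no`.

Answer: no

Derivation:
Step 1: PC=0 exec 'MOV A, B'. After: A=0 B=0 C=0 D=0 ZF=0 PC=1
Step 2: PC=1 exec 'MOV D, B'. After: A=0 B=0 C=0 D=0 ZF=0 PC=2
Step 3: PC=2 exec 'MOV C, -4'. After: A=0 B=0 C=-4 D=0 ZF=0 PC=3
Step 4: PC=3 exec 'JMP 0'. After: A=0 B=0 C=-4 D=0 ZF=0 PC=0
Step 5: PC=0 exec 'MOV A, B'. After: A=0 B=0 C=-4 D=0 ZF=0 PC=1
Step 6: PC=1 exec 'MOV D, B'. After: A=0 B=0 C=-4 D=0 ZF=0 PC=2
Step 7: PC=2 exec 'MOV C, -4'. After: A=0 B=0 C=-4 D=0 ZF=0 PC=3
State after step 7 equals state after step 3: the program is in a cycle of length 4 and will never halt.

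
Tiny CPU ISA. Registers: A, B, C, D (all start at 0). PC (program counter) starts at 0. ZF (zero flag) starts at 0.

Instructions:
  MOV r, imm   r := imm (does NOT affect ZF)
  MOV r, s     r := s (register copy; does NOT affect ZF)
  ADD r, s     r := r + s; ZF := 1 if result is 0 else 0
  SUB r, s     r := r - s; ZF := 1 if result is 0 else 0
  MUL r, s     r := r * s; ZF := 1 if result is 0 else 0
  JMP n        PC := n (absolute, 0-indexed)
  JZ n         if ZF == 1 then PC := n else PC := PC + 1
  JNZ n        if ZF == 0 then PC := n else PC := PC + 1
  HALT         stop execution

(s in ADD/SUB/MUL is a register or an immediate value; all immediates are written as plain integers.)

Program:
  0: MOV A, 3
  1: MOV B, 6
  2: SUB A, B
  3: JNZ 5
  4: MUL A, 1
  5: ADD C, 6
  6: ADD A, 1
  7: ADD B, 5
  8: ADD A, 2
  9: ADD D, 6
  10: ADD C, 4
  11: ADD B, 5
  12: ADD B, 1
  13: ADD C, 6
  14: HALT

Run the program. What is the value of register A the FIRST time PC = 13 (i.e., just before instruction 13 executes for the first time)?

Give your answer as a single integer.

Step 1: PC=0 exec 'MOV A, 3'. After: A=3 B=0 C=0 D=0 ZF=0 PC=1
Step 2: PC=1 exec 'MOV B, 6'. After: A=3 B=6 C=0 D=0 ZF=0 PC=2
Step 3: PC=2 exec 'SUB A, B'. After: A=-3 B=6 C=0 D=0 ZF=0 PC=3
Step 4: PC=3 exec 'JNZ 5'. After: A=-3 B=6 C=0 D=0 ZF=0 PC=5
Step 5: PC=5 exec 'ADD C, 6'. After: A=-3 B=6 C=6 D=0 ZF=0 PC=6
Step 6: PC=6 exec 'ADD A, 1'. After: A=-2 B=6 C=6 D=0 ZF=0 PC=7
Step 7: PC=7 exec 'ADD B, 5'. After: A=-2 B=11 C=6 D=0 ZF=0 PC=8
Step 8: PC=8 exec 'ADD A, 2'. After: A=0 B=11 C=6 D=0 ZF=1 PC=9
Step 9: PC=9 exec 'ADD D, 6'. After: A=0 B=11 C=6 D=6 ZF=0 PC=10
Step 10: PC=10 exec 'ADD C, 4'. After: A=0 B=11 C=10 D=6 ZF=0 PC=11
Step 11: PC=11 exec 'ADD B, 5'. After: A=0 B=16 C=10 D=6 ZF=0 PC=12
Step 12: PC=12 exec 'ADD B, 1'. After: A=0 B=17 C=10 D=6 ZF=0 PC=13
First time PC=13: A=0

0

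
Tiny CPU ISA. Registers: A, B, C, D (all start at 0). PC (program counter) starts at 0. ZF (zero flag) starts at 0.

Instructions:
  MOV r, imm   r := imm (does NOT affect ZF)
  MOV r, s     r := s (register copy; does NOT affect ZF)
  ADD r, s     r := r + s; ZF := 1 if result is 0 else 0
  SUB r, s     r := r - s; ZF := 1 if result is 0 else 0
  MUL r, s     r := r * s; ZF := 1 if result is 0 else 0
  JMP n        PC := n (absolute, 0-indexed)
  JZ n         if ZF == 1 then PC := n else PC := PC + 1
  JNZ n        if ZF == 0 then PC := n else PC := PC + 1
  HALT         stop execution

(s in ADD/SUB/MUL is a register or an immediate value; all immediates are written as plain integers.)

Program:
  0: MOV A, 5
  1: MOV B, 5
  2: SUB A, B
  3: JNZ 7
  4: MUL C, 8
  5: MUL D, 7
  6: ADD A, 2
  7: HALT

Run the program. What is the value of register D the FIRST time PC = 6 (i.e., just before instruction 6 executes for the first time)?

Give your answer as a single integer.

Step 1: PC=0 exec 'MOV A, 5'. After: A=5 B=0 C=0 D=0 ZF=0 PC=1
Step 2: PC=1 exec 'MOV B, 5'. After: A=5 B=5 C=0 D=0 ZF=0 PC=2
Step 3: PC=2 exec 'SUB A, B'. After: A=0 B=5 C=0 D=0 ZF=1 PC=3
Step 4: PC=3 exec 'JNZ 7'. After: A=0 B=5 C=0 D=0 ZF=1 PC=4
Step 5: PC=4 exec 'MUL C, 8'. After: A=0 B=5 C=0 D=0 ZF=1 PC=5
Step 6: PC=5 exec 'MUL D, 7'. After: A=0 B=5 C=0 D=0 ZF=1 PC=6
First time PC=6: D=0

0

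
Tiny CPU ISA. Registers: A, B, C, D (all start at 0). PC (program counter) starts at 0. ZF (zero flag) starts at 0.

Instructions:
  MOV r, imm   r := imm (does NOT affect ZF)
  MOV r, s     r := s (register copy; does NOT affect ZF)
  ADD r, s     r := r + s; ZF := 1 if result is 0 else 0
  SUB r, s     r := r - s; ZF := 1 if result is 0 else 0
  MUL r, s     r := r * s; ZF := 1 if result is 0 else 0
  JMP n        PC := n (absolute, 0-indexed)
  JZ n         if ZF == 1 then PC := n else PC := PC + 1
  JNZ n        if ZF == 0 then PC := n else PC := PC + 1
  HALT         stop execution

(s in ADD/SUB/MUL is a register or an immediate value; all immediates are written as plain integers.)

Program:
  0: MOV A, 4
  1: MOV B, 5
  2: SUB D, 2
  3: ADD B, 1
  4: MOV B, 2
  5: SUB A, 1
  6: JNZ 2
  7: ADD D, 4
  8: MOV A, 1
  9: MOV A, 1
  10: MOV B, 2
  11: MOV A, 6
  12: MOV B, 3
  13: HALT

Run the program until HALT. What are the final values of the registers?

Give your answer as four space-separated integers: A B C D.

Step 1: PC=0 exec 'MOV A, 4'. After: A=4 B=0 C=0 D=0 ZF=0 PC=1
Step 2: PC=1 exec 'MOV B, 5'. After: A=4 B=5 C=0 D=0 ZF=0 PC=2
Step 3: PC=2 exec 'SUB D, 2'. After: A=4 B=5 C=0 D=-2 ZF=0 PC=3
Step 4: PC=3 exec 'ADD B, 1'. After: A=4 B=6 C=0 D=-2 ZF=0 PC=4
Step 5: PC=4 exec 'MOV B, 2'. After: A=4 B=2 C=0 D=-2 ZF=0 PC=5
Step 6: PC=5 exec 'SUB A, 1'. After: A=3 B=2 C=0 D=-2 ZF=0 PC=6
Step 7: PC=6 exec 'JNZ 2'. After: A=3 B=2 C=0 D=-2 ZF=0 PC=2
Step 8: PC=2 exec 'SUB D, 2'. After: A=3 B=2 C=0 D=-4 ZF=0 PC=3
Step 9: PC=3 exec 'ADD B, 1'. After: A=3 B=3 C=0 D=-4 ZF=0 PC=4
Step 10: PC=4 exec 'MOV B, 2'. After: A=3 B=2 C=0 D=-4 ZF=0 PC=5
Step 11: PC=5 exec 'SUB A, 1'. After: A=2 B=2 C=0 D=-4 ZF=0 PC=6
Step 12: PC=6 exec 'JNZ 2'. After: A=2 B=2 C=0 D=-4 ZF=0 PC=2
Step 13: PC=2 exec 'SUB D, 2'. After: A=2 B=2 C=0 D=-6 ZF=0 PC=3
Step 14: PC=3 exec 'ADD B, 1'. After: A=2 B=3 C=0 D=-6 ZF=0 PC=4
Step 15: PC=4 exec 'MOV B, 2'. After: A=2 B=2 C=0 D=-6 ZF=0 PC=5
Step 16: PC=5 exec 'SUB A, 1'. After: A=1 B=2 C=0 D=-6 ZF=0 PC=6
Step 17: PC=6 exec 'JNZ 2'. After: A=1 B=2 C=0 D=-6 ZF=0 PC=2
Step 18: PC=2 exec 'SUB D, 2'. After: A=1 B=2 C=0 D=-8 ZF=0 PC=3
Step 19: PC=3 exec 'ADD B, 1'. After: A=1 B=3 C=0 D=-8 ZF=0 PC=4
Step 20: PC=4 exec 'MOV B, 2'. After: A=1 B=2 C=0 D=-8 ZF=0 PC=5
Step 21: PC=5 exec 'SUB A, 1'. After: A=0 B=2 C=0 D=-8 ZF=1 PC=6
Step 22: PC=6 exec 'JNZ 2'. After: A=0 B=2 C=0 D=-8 ZF=1 PC=7
Step 23: PC=7 exec 'ADD D, 4'. After: A=0 B=2 C=0 D=-4 ZF=0 PC=8
Step 24: PC=8 exec 'MOV A, 1'. After: A=1 B=2 C=0 D=-4 ZF=0 PC=9
Step 25: PC=9 exec 'MOV A, 1'. After: A=1 B=2 C=0 D=-4 ZF=0 PC=10
Step 26: PC=10 exec 'MOV B, 2'. After: A=1 B=2 C=0 D=-4 ZF=0 PC=11
Step 27: PC=11 exec 'MOV A, 6'. After: A=6 B=2 C=0 D=-4 ZF=0 PC=12
Step 28: PC=12 exec 'MOV B, 3'. After: A=6 B=3 C=0 D=-4 ZF=0 PC=13
Step 29: PC=13 exec 'HALT'. After: A=6 B=3 C=0 D=-4 ZF=0 PC=13 HALTED

Answer: 6 3 0 -4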